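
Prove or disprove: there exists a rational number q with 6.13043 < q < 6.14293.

q = 43/7

Scale by 7: the interval becomes (42.91301, 43.00051), which contains the integer 43.
So q = 43/7 works: it is a ratio of integers, and dividing 7·6.13043 < 43 < 7·6.14293 through by 7 gives 6.13043 < 43/7 < 6.14293.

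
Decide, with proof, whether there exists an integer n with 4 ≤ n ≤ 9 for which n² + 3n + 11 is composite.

At n = 9: 9² + 3·9 + 11 = 119 = 7·17, which is composite.

n = 9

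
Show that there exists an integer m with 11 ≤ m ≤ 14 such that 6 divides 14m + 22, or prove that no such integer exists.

m = 13

For m = 11, 12 the values 176, 190 are not multiples of 6. Try m = 13: 14·13 + 22 = 204 = 34·6, which is divisible by 6.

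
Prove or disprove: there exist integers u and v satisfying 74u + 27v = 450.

74 and 27 are coprime, so 74u + 27v ranges over all of ℤ.
Euclidean algorithm: 74 = 2·27 + 20, 27 = 1·20 + 7, 20 = 2·7 + 6, 7 = 1·6 + 1, 6 = 6·1 + 0.
Working back up the chain: 1 = 7 − 1·6 = 7 − (20 − 2·7) = −20 + 3·7 = −20 + 3·(27 − 1·20) = 3·27 − 4·20 = 3·27 − 4·(74 − 2·27) = −4·74 + 11·27. So 74·(-4) + 27·11 = 1.
Times 450: 74·(-1800) + 27·4950 = 450, so (-1800, 4950) solves it.
The general solution is u = -1800 + 27k, v = 4950 − 74k; taking k = 67 gives the smaller pair u = 9, v = -8.
Check: 74·9 + 27·(-8) = 666 − 216 = 450. ✓

u = 9, v = -8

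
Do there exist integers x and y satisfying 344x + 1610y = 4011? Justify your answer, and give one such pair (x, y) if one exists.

Any value of 344x + 1610y is a multiple of gcd(344, 1610) = 2.
But 4011 = 2·2005 + 1, so 2 ∤ 4011.
Therefore 344x + 1610y = 4011 has no solution in integers.

There are no such integers.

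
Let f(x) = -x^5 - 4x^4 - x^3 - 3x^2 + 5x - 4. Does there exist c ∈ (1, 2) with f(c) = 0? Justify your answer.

f(1) = -8 and f(2) = -110, both negative, so a sign-change argument is unavailable; we show f keeps this sign on the whole interval.
Shift to the endpoint 1: with x = 1 + u (0 < u < 1), one computes f(1 + u) = -u^5 - 9u^4 - 27u^3 - 40u^2 - 25u - 8.
The nonzero coefficients here are all negative, so for u > 0 every term is negative (or zero), and the constant term -8 is strictly negative.
Therefore f(x) < 0 throughout (1, 2), and f has no zero there.

No such root exists.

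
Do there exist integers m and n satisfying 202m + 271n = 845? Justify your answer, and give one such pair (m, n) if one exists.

Since gcd(202, 271) = 1, every integer is an integer combination of 202 and 271.
Euclidean algorithm: 271 = 1·202 + 69, 202 = 2·69 + 64, 69 = 1·64 + 5, 64 = 12·5 + 4, 5 = 1·4 + 1, 4 = 4·1 + 0.
Unwinding: 1 = 5 − 1·4 = 5 − (64 − 12·5) = −64 + 13·5 = −64 + 13·(69 − 1·64) = 13·69 − 14·64 = 13·69 − 14·(202 − 2·69) = −14·202 + 41·69 = −14·202 + 41·(271 − 1·202) = 41·271 − 55·202, i.e. 202·(-55) + 271·41 = 1.
Multiplying through by 845: m = (-55)·845 = -46475, n = 41·845 = 34645 is a solution.
Adding 172·271 to m and subtracting 172·202 from n gives the tidier solution (137, -99).
Indeed 202·137 + 271·(-99) = 27674 − 26829 = 845.

m = 137, n = -99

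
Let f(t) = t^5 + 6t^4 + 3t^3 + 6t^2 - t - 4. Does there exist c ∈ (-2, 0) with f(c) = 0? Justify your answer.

Such a root exists.

f(-2) = 62 and f(0) = -4, which have opposite signs.
f is continuous everywhere (it is a polynomial), in particular on [-2, 0].
The Intermediate Value Theorem then guarantees some c ∈ (-2, 0) with f(c) = 0.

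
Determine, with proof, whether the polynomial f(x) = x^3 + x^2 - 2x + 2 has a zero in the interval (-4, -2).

Such a root exists.

f(-4) = -38 and f(-2) = 2, which have opposite signs.
f is continuous everywhere (it is a polynomial), in particular on [-4, -2].
By the Intermediate Value Theorem, f takes the value 0 somewhere in the open interval.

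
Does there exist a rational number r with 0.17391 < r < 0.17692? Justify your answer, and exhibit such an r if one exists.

r = 3/17

Scale by 17: the interval becomes (2.95647, 3.00764), which contains the integer 3.
So r = 3/17 works: it is a ratio of integers, and dividing 17·0.17391 < 3 < 17·0.17692 through by 17 gives 0.17391 < 3/17 < 0.17692.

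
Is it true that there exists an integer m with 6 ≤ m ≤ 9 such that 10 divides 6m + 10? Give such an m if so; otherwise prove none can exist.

No, no such integer m in that range exists.

For m = 6, 7, 8, 9 the values of 6m + 10 modulo 10 are 6, 2, 8, 4 respectively.
The residue 0 does not occur, so no m in [6, 9] makes 6m + 10 a multiple of 10.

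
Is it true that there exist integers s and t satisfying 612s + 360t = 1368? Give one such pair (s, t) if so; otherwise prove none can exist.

s = 4, t = -3

Since gcd(612, 360) = 36 and 1368 = 36·38, Bézout's identity guarantees a solution.
Dividing through by 36 reduces the equation to 17s + 10t = 38.
Dividing repeatedly: 17 = 1·10 + 7, 10 = 1·7 + 3, 7 = 2·3 + 1, 3 = 3·1 + 0.
Working back up the chain: 1 = 7 − 2·3 = 7 − 2·(10 − 1·7) = −2·10 + 3·7 = −2·10 + 3·(17 − 1·10) = 3·17 − 5·10. So 17·3 + 10·(-5) = 1.
Scaling by 38 gives the particular solution (s, t) = (114, -190).
The general solution is s = 114 + 10k, t = -190 − 17k; taking k = -11 gives the smaller pair s = 4, t = -3.
Check: 612·4 + 360·(-3) = 2448 − 1080 = 1368. ✓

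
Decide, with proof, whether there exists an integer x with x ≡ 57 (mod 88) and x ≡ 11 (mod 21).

gcd(88, 21) = 1, so the Chinese Remainder Theorem guarantees exactly one residue class mod 1848 satisfying both.
Any solution of the first congruence is x = 57 + 88t; substituting into the second, 88t ≡ 11 − 57 ≡ 17 (mod 21).
88 ≡ 4 (mod 21), so this reads 4t ≡ 17 (mod 21). Invert 4 mod 21 by the Euclidean algorithm: 21 = 5·4 + 1, 4 = 4·1 + 0; back-substituting, 1 = 21 − 5·4. Hence 4·(-5) ≡ 1, so 4⁻¹ ≡ -5 ≡ 16 (mod 21).
Therefore t ≡ 16·17 = 272 ≡ 20 (mod 21).
Taking t = 20 gives x = 57 + 88·20 = 1817.
Verify: 1817 = 20·88 + 57 and 1817 = 86·21 + 11. ✓

x = 1817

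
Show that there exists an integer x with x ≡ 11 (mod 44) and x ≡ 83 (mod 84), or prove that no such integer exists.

x = 671

The moduli are not coprime: gcd(44, 84) = 4. Compatibility requires 4 ∣ (83 − 11) = 72, which holds, so solutions exist.
Put x = 11 + 44t, so we need 44t ≡ 72 (mod 84), equivalently (divide by 4) 11t ≡ 18 (mod 21).
Note 11·2 = 22 ≡ 1 (mod 21) (as 22 − 1 = 1·21), so 11⁻¹ ≡ 2.
Multiplying by 2: t ≡ 2·18 = 36 ≡ 15 (mod 21).
Then x = 11 + 44·15 = 671.
Check: 671 mod 44 = 11, 671 mod 84 = 83. ✓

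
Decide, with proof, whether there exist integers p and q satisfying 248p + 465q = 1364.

p = 13, q = -4

Since gcd(248, 465) = 31 and 1364 = 31·44, Bézout's identity guarantees a solution.
Dividing through by 31 reduces the equation to 8p + 15q = 44.
Run the Euclidean algorithm on 15 and 8: 15 = 1·8 + 7, 8 = 1·7 + 1, 7 = 7·1 + 0.
Unwinding: 1 = 8 − 1·7 = 8 − (15 − 1·8) = −15 + 2·8, i.e. 8·2 + 15·(-1) = 1.
Times 44: 8·88 + 15·(-44) = 44, so (88, -44) solves it.
Subtracting 5·15 from p and adding 5·8 to q gives the tidier solution (13, -4).
Indeed 248·13 + 465·(-4) = 3224 − 1860 = 1364.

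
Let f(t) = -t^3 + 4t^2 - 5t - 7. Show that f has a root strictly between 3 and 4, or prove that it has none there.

f(3) = -13 and f(4) = -27, both negative, so a sign-change argument is unavailable; we show f keeps this sign on the whole interval.
Substitute t = 3 + u, where 0 < u < 1 on the interval. Expanding, f(3 + u) = -u^3 - 5u^2 - 8u - 13.
The nonzero coefficients here are all negative, so for u > 0 every term is negative (or zero), and the constant term -13 is strictly negative.
Therefore f(t) < 0 throughout (3, 4), and f has no zero there.

No.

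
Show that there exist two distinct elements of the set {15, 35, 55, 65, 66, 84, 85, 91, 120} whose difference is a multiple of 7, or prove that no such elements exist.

Yes: 15 and 85.

Both 15 and 85 leave remainder 1 on division by 7; their difference 70 = 10·7 is a multiple of 7.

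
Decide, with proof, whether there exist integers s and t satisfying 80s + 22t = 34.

gcd(80, 22) = 2, and 2 divides 34, so integer solutions exist.
Dividing through by 2 reduces the equation to 40s + 11t = 17.
Dividing repeatedly: 40 = 3·11 + 7, 11 = 1·7 + 4, 7 = 1·4 + 3, 4 = 1·3 + 1, 3 = 3·1 + 0.
Back-substituting, 1 = 4 − 1·3 = 4 − (7 − 1·4) = −7 + 2·4 = −7 + 2·(11 − 1·7) = 2·11 − 3·7 = 2·11 − 3·(40 − 3·11) = −3·40 + 11·11; that is, 40·(-3) + 11·11 = 1.
Multiplying through by 17: s = (-3)·17 = -51, t = 11·17 = 187 is a solution.
Shifting by a multiple of (11, −40) keeps it a solution: s = -51 + 5·11 = 4, t = 187 − 5·40 = -13.
Indeed 80·4 + 22·(-13) = 320 − 286 = 34.

s = 4, t = -13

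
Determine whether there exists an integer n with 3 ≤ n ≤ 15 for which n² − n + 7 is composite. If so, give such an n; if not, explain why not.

n = 7

At n = 7: 7² − 7 + 7 = 49 = 7·7, which is composite.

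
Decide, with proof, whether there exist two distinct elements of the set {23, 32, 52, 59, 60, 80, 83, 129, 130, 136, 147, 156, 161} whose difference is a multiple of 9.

Both 23 and 32 leave remainder 5 on division by 9; their difference 9 = 1·9 is a multiple of 9.

The pair (23, 32) works.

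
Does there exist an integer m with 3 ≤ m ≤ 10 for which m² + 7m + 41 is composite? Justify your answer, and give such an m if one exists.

At m = 9: 9² + 7·9 + 41 = 185 = 5·37, which is composite.

m = 9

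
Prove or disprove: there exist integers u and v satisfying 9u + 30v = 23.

gcd(9, 30) = 3, so every integer of the form 9u + 30v is a multiple of 3.
However 23 leaves remainder 2 on division by 3.
Therefore 9u + 30v = 23 has no solution in integers.

No, no such integers exist.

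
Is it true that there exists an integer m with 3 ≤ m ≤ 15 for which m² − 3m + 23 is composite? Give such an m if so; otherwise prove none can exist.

At m = 14: 14² − 3·14 + 23 = 177 = 3·59, which is composite.

m = 14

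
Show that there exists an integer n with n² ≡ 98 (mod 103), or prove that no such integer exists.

Take n = 60. Then 60² = 3600 = 34·103 + 98, so 60² ≡ 98 (mod 103).

n = 60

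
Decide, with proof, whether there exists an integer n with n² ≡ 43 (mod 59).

There is no such integer.

Apply Euler's criterion with the prime 59: 43 is a quadratic residue iff 43^29 ≡ 1 (mod 59), and a non-residue iff it is ≡ −1.
Repeated squaring mod 59: 43^2 = 1849 ≡ 20; 43^4 ≡ 20² = 400 ≡ 46; 43^8 ≡ 46² = 2116 ≡ 51; 43^16 ≡ 51² = 2601 ≡ 5.
Since 29 = 16 + 8 + 4 + 1, 43^29 ≡ 5 · 51 · 46 · 43; multiplying out mod 59: 5·51 = 255 ≡ 19, then 19·46 = 874 ≡ 48, then 48·43 = 2064 ≡ 58. Thus 43^29 ≡ 58 ≡ −1 (mod 59).
The value −1 means 43 is a non-residue modulo 59, so n² ≡ 43 (mod 59) is impossible.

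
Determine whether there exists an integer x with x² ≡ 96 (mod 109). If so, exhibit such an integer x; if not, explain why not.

Apply Euler's criterion with the prime 109: 96 is a quadratic residue iff 96^54 ≡ 1 (mod 109), and a non-residue iff it is ≡ −1.
Squaring successively (mod 109): 96^2 = 9216 ≡ 60; 96^4 ≡ 60² = 3600 ≡ 3; 96^8 ≡ 3² = 9 ≡ 9; 96^16 ≡ 9² = 81 ≡ 81; 96^32 ≡ 81² = 6561 ≡ 21.
Since 54 = 32 + 16 + 4 + 2, 96^54 ≡ 21 · 81 · 3 · 60; multiplying out mod 109: 21·81 = 1701 ≡ 66, then 66·3 = 198 ≡ 89, then 89·60 = 5340 ≡ 108. Thus 96^54 ≡ 108 ≡ −1 (mod 109).
The value −1 means 96 is a non-residue modulo 109, so x² ≡ 96 (mod 109) is impossible.

No, no such integer exists.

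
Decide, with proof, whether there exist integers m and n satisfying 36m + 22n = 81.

Any value of 36m + 22n is a multiple of gcd(36, 22) = 2.
But 81 is not a multiple of 2 (it leaves remainder 1).
Hence no integers m, n satisfy the equation.

No such integers exist.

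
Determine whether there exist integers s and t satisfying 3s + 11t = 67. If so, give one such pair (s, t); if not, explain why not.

Since gcd(3, 11) = 1, every integer is an integer combination of 3 and 11.
Run the Euclidean algorithm on 11 and 3: 11 = 3·3 + 2, 3 = 1·2 + 1, 2 = 2·1 + 0.
Unwinding: 1 = 3 − 1·2 = 3 − (11 − 3·3) = −11 + 4·3, i.e. 3·4 + 11·(-1) = 1.
Times 67: 3·268 + 11·(-67) = 67, so (268, -67) solves it.
Shifting by a multiple of (11, −3) keeps it a solution: s = 268 − 24·11 = 4, t = -67 + 24·3 = 5.
Check: 3·4 + 11·5 = 12 + 55 = 67. ✓

s = 4, t = 5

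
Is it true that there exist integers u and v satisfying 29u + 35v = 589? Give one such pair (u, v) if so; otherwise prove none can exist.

u = 1, v = 16

29 and 35 are coprime, so 29u + 35v ranges over all of ℤ.
Euclidean algorithm: 35 = 1·29 + 6, 29 = 4·6 + 5, 6 = 1·5 + 1, 5 = 5·1 + 0.
Back-substituting, 1 = 6 − 1·5 = 6 − (29 − 4·6) = −29 + 5·6 = −29 + 5·(35 − 1·29) = 5·35 − 6·29; that is, 29·(-6) + 35·5 = 1.
Multiplying through by 589: u = (-6)·589 = -3534, v = 5·589 = 2945 is a solution.
Shifting by a multiple of (35, −29) keeps it a solution: u = -3534 + 101·35 = 1, v = 2945 − 101·29 = 16.
Indeed 29·1 + 35·16 = 29 + 560 = 589.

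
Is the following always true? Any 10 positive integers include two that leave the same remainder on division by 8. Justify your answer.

Yes.

Each integer lies in one of the 8 residue classes modulo 8.
Since 10 > 8, two of the 10 integers must share a residue class by the pigeonhole principle; call them a and b.
So a and b have equal remainders mod 8, which is exactly what was to be shown.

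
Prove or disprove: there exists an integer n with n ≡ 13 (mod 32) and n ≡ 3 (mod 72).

No such integer exists.

gcd(32, 72) = 8. If n ≡ 13 (mod 32) and n ≡ 3 (mod 72), then n ≡ 13 (mod 8) and n ≡ 3 (mod 8).
However 13 ≡ 5 and 3 ≡ 3 (mod 8), and 5 ≠ 3.
Hence the system has no solution.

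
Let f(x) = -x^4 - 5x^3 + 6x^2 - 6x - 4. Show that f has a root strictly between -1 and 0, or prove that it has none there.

f(-1) = 12 and f(0) = -4, which have opposite signs.
As a polynomial, f is continuous on every closed interval.
By the Intermediate Value Theorem f must vanish at some point of (-1, 0).

Yes, f has a root in the interval.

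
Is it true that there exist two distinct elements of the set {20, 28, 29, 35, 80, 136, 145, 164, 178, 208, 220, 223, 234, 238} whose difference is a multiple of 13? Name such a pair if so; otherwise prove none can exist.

Both 28 and 80 leave remainder 2 on division by 13; their difference 52 = 4·13 is a multiple of 13.

28 and 80 are such a pair.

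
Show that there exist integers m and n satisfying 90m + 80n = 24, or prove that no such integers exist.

Any value of 90m + 80n is a multiple of gcd(90, 80) = 10.
However 24 leaves remainder 4 on division by 10.
Therefore 90m + 80n = 24 has no solution in integers.

No such integers exist.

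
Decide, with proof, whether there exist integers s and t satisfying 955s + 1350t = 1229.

gcd(955, 1350) = 5, so every integer of the form 955s + 1350t is a multiple of 5.
But 1229 is not a multiple of 5 (it leaves remainder 4).
Hence no integers s, t satisfy the equation.

No such integers exist.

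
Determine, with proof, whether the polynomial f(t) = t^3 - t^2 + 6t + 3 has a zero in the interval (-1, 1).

Yes, f has a root in the interval.

f(-1) = -5 and f(1) = 9, which have opposite signs.
Since f is a polynomial it is continuous on [-1, 1].
By the Intermediate Value Theorem, f takes the value 0 somewhere in the open interval.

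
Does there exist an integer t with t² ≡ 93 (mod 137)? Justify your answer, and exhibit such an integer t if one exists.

t = 97

t = 97 works: 97² = 9409, and 9409 − 93 = 9316 = 68·137.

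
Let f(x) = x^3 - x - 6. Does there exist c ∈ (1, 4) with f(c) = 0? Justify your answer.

Yes, such a c exists.

f(1) = -6 and f(4) = 54, which have opposite signs.
Since f is a polynomial it is continuous on [1, 4].
By the Intermediate Value Theorem, f takes the value 0 somewhere in the open interval.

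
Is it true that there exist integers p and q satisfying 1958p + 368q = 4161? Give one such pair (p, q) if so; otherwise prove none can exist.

Any value of 1958p + 368q is a multiple of gcd(1958, 368) = 2.
But 4161 = 2·2080 + 1, so 2 ∤ 4161.
Hence no integers p, q satisfy the equation.

There are no such integers.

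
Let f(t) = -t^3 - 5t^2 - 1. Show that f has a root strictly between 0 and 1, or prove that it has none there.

f(0) = -1 and f(1) = -7, both negative, so a sign-change argument is unavailable; we show f keeps this sign on the whole interval.
The nonzero coefficients of f are all negative, so for t > 0 every term of f(t) is negative (the constant term -1 strictly so).
So f is strictly negative on (0, 1); no root exists in the interval.

No.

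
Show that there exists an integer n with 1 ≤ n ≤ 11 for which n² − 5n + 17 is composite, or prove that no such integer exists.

The values for n = 1, 2, …, 11 are 13, 11, 11, 13, 17, 23, 31, 41, 53, 67, 83, and each of these is prime.
So no value in the range makes the expression composite.

No, no such integer n in that range exists.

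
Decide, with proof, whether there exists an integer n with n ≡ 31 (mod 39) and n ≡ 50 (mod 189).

No such integer exists.

gcd(39, 189) = 3. If n ≡ 31 (mod 39) and n ≡ 50 (mod 189), then n ≡ 31 (mod 3) and n ≡ 50 (mod 3).
However 31 ≡ 1 and 50 ≡ 2 (mod 3), and 1 ≠ 2.
Hence the system has no solution.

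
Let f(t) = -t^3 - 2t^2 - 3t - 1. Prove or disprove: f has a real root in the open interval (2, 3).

No.

f(2) = -23 and f(3) = -55, both negative.
f'(t) = -3t^2 - 4t - 3 has discriminant (-4)² − 4·(-3)·(-3) = -20 < 0, so f' has no real roots and is negative for every real t.
So f is strictly decreasing; between 2 and 3 its values lie between f(2) = -23 and f(3) = -55, all negative. Therefore f has no root in (2, 3).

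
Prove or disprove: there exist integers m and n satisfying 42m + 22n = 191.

Both 42 and 22 are divisible by gcd(42, 22) = 2, hence so is any combination 42m + 22n.
But 191 is not a multiple of 2 (it leaves remainder 1).
Hence no integers m, n satisfy the equation.

There are no such integers.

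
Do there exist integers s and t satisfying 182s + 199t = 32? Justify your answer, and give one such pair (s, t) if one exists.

182 and 199 are coprime, so 182s + 199t ranges over all of ℤ.
Euclidean algorithm: 199 = 1·182 + 17, 182 = 10·17 + 12, 17 = 1·12 + 5, 12 = 2·5 + 2, 5 = 2·2 + 1, 2 = 2·1 + 0.
Working back up the chain: 1 = 5 − 2·2 = 5 − 2·(12 − 2·5) = −2·12 + 5·5 = −2·12 + 5·(17 − 1·12) = 5·17 − 7·12 = 5·17 − 7·(182 − 10·17) = −7·182 + 75·17 = −7·182 + 75·(199 − 1·182) = 75·199 − 82·182. So 182·(-82) + 199·75 = 1.
Scaling by 32 gives the particular solution (s, t) = (-2624, 2400).
Shifting by a multiple of (199, −182) keeps it a solution: s = -2624 + 14·199 = 162, t = 2400 − 14·182 = -148.
Indeed 182·162 + 199·(-148) = 29484 − 29452 = 32.

s = 162, t = -148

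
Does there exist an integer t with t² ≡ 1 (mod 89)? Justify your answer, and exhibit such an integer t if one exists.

Take t = 1. Then 1² = 1, and since 0 ≤ 1 < 89 this is already reduced: 1² ≡ 1 (mod 89).

t = 1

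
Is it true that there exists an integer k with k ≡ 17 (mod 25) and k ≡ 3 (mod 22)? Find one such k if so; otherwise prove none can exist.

The moduli 25 and 22 are coprime, so by the Chinese Remainder Theorem a unique solution modulo 550 exists.
Write k = 17 + 25t and require 17 + 25t ≡ 3 (mod 22), i.e. 25t ≡ 8 (mod 22).
25 ≡ 3 (mod 22), so this reads 3t ≡ 8 (mod 22). Invert 3 mod 22 by the Euclidean algorithm: 22 = 7·3 + 1, 3 = 3·1 + 0; back-substituting, 1 = 22 − 7·3. Hence 3·(-7) ≡ 1, so 3⁻¹ ≡ -7 ≡ 15 (mod 22).
Therefore t ≡ 15·8 = 120 ≡ 10 (mod 22).
Taking t = 10 gives k = 17 + 25·10 = 267.
Check: 267 mod 25 = 17, 267 mod 22 = 3. ✓

k = 267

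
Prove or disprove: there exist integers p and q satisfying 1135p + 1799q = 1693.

p = 244, q = -153

1135 and 1799 are coprime, so 1135p + 1799q ranges over all of ℤ.
Euclidean algorithm: 1799 = 1·1135 + 664, 1135 = 1·664 + 471, 664 = 1·471 + 193, 471 = 2·193 + 85, 193 = 2·85 + 23, 85 = 3·23 + 16, 23 = 1·16 + 7, 16 = 2·7 + 2, 7 = 3·2 + 1, 2 = 2·1 + 0.
Back-substituting, 1 = 7 − 3·2 = 7 − 3·(16 − 2·7) = −3·16 + 7·7 = −3·16 + 7·(23 − 1·16) = 7·23 − 10·16 = 7·23 − 10·(85 − 3·23) = −10·85 + 37·23 = −10·85 + 37·(193 − 2·85) = 37·193 − 84·85 = 37·193 − 84·(471 − 2·193) = −84·471 + 205·193 = −84·471 + 205·(664 − 1·471) = 205·664 − 289·471 = 205·664 − 289·(1135 − 1·664) = −289·1135 + 494·664 = −289·1135 + 494·(1799 − 1·1135) = 494·1799 − 783·1135; that is, 1135·(-783) + 1799·494 = 1.
Multiplying through by 1693: p = (-783)·1693 = -1325619, q = 494·1693 = 836342 is a solution.
The general solution is p = -1325619 + 1799k, q = 836342 − 1135k; taking k = 737 gives the smaller pair p = 244, q = -153.
Check: 1135·244 + 1799·(-153) = 276940 − 275247 = 1693. ✓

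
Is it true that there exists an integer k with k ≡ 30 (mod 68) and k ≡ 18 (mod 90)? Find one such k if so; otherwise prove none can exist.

k = 1458

The moduli are not coprime: gcd(68, 90) = 2. Compatibility requires 2 ∣ (18 − 30) = -12, which holds, so solutions exist.
Put k = 30 + 68t, so we need 68t ≡ 78 (mod 90), equivalently (divide by 2) 34t ≡ 39 (mod 45).
To invert 34 modulo 45: 45 = 1·34 + 11, 34 = 3·11 + 1, 11 = 11·1 + 0, and unwinding, 1 = 34 − 3·11 = 34 − 3·(45 − 1·34) = −3·45 + 4·34. Thus 34⁻¹ ≡ 4 (mod 45).
Therefore t ≡ 4·39 = 156 ≡ 21 (mod 45).
Then k = 30 + 68·21 = 1458.
Check: 1458 mod 68 = 30, 1458 mod 90 = 18. ✓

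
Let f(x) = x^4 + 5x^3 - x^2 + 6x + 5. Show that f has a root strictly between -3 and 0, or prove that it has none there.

f(-3) = -76 and f(0) = 5, which have opposite signs.
As a polynomial, f is continuous on every closed interval.
By the Intermediate Value Theorem, f takes the value 0 somewhere in the open interval.

Such a root exists.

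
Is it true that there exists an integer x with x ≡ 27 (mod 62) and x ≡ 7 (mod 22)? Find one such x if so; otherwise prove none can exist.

x = 337

Here gcd(62, 22) = 2, and both 27 and 7 leave remainder 1 mod 2, so the system is consistent.
List candidates x ≡ 27 (mod 62): 27, 89, 151, 213, 275, 337. Modulo 22 these are 5, 1, 19, 15, 11, 7; 337 gives 7 as required.
Verify: 337 = 5·62 + 27 and 337 = 15·22 + 7. ✓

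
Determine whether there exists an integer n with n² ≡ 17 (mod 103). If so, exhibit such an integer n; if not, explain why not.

n = 29

n = 29 works: 29² = 841, and 841 − 17 = 824 = 8·103.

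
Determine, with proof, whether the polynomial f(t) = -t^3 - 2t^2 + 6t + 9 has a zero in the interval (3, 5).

The endpoint values f(3) = -18 and f(5) = -136 are both negative. Claim: f(t) < 0 for every t in (3, 5).
Substitute t = 3 + u, where 0 < u < 2 on the interval. Expanding, f(3 + u) = -u^3 - 11u^2 - 33u - 18.
All 4 nonzero coefficients of this polynomial in u are negative; hence for u > 0 the value is a sum of negative terms (the constant -18 among them).
Therefore f(t) < 0 throughout (3, 5), and f has no zero there.

No.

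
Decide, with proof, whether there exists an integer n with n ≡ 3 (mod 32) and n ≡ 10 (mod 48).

gcd(32, 48) = 16. If n ≡ 3 (mod 32) and n ≡ 10 (mod 48), then n ≡ 3 (mod 16) and n ≡ 10 (mod 16).
But 3 mod 16 = 3 while 10 mod 16 = 10, a contradiction.
Therefore no such n exists.

There is no such integer.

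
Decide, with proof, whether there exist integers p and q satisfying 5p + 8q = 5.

p = 1, q = 0

Since gcd(5, 8) = 1, every integer is an integer combination of 5 and 8.
Run the Euclidean algorithm on 8 and 5: 8 = 1·5 + 3, 5 = 1·3 + 2, 3 = 1·2 + 1, 2 = 2·1 + 0.
Working back up the chain: 1 = 3 − 1·2 = 3 − (5 − 1·3) = −5 + 2·3 = −5 + 2·(8 − 1·5) = 2·8 − 3·5. So 5·(-3) + 8·2 = 1.
Times 5: 5·(-15) + 8·10 = 5, so (-15, 10) solves it.
Shifting by a multiple of (8, −5) keeps it a solution: p = -15 + 2·8 = 1, q = 10 − 2·5 = 0.
Check: 5·1 + 8·0 = 5 + 0 = 5. ✓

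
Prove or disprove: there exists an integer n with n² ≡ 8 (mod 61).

61 is prime, so by Euler's criterion 8 is a square mod 61 iff 8^((61−1)/2) = 8^30 ≡ 1 (mod 61).
Repeated squaring mod 61: 8^2 = 64 ≡ 3; 8^4 ≡ 3² = 9 ≡ 9; 8^8 ≡ 9² = 81 ≡ 20; 8^16 ≡ 20² = 400 ≡ 34.
Since 30 = 16 + 8 + 4 + 2, 8^30 ≡ 34 · 20 · 9 · 3; multiplying out mod 61: 34·20 = 680 ≡ 9, then 9·9 = 81 ≡ 20, then 20·3 = 60 ≡ 60. Thus 8^30 ≡ 60 ≡ −1 (mod 61).
The value −1 means 8 is a non-residue modulo 61, so n² ≡ 8 (mod 61) is impossible.

No such integer exists.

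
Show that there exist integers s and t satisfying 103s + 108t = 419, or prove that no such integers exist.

s = 89, t = -81

Since gcd(103, 108) = 1, every integer is an integer combination of 103 and 108.
Run the Euclidean algorithm on 108 and 103: 108 = 1·103 + 5, 103 = 20·5 + 3, 5 = 1·3 + 2, 3 = 1·2 + 1, 2 = 2·1 + 0.
Back-substituting, 1 = 3 − 1·2 = 3 − (5 − 1·3) = −5 + 2·3 = −5 + 2·(103 − 20·5) = 2·103 − 41·5 = 2·103 − 41·(108 − 1·103) = −41·108 + 43·103; that is, 103·43 + 108·(-41) = 1.
Multiplying through by 419: s = 43·419 = 18017, t = (-41)·419 = -17179 is a solution.
The general solution is s = 18017 + 108k, t = -17179 − 103k; taking k = -166 gives the smaller pair s = 89, t = -81.
Check: 103·89 + 108·(-81) = 9167 − 8748 = 419. ✓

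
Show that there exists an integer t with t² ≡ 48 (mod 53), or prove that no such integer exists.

No, no such integer exists.

53 is prime, so by Euler's criterion 48 is a square mod 53 iff 48^((53−1)/2) = 48^26 ≡ 1 (mod 53).
Squaring successively (mod 53): 48^2 = 2304 ≡ 25; 48^4 ≡ 25² = 625 ≡ 42; 48^8 ≡ 42² = 1764 ≡ 15; 48^16 ≡ 15² = 225 ≡ 13.
Since 26 = 16 + 8 + 2, 48^26 ≡ 13 · 15 · 25; multiplying out mod 53: 13·15 = 195 ≡ 36, then 36·25 = 900 ≡ 52. Thus 48^26 ≡ 52 ≡ −1 (mod 53).
The value −1 means 48 is a non-residue modulo 53, so t² ≡ 48 (mod 53) is impossible.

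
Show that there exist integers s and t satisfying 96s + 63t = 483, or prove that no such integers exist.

Every value of 96s + 63t is a multiple of gcd(96, 63) = 3; since 3 ∣ 483, solutions exist.
Dividing through by 3 reduces the equation to 32s + 21t = 161.
Run the Euclidean algorithm on 32 and 21: 32 = 1·21 + 11, 21 = 1·11 + 10, 11 = 1·10 + 1, 10 = 10·1 + 0.
Unwinding: 1 = 11 − 1·10 = 11 − (21 − 1·11) = −21 + 2·11 = −21 + 2·(32 − 1·21) = 2·32 − 3·21, i.e. 32·2 + 21·(-3) = 1.
Multiplying through by 161: s = 2·161 = 322, t = (-3)·161 = -483 is a solution.
Shifting by a multiple of (21, −32) keeps it a solution: s = 322 − 15·21 = 7, t = -483 + 15·32 = -3.
Indeed 96·7 + 63·(-3) = 672 − 189 = 483.

s = 7, t = -3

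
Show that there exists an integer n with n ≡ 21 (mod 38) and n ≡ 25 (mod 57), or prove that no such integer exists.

No such integer exists.

Both moduli are multiples of 19 = gcd(38, 57), so any solution would satisfy n ≡ 21 and n ≡ 25 modulo 19 simultaneously.
But 21 mod 19 = 2 while 25 mod 19 = 6, a contradiction.
So no integer satisfies both congruences.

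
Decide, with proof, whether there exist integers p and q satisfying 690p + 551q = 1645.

p = 214, q = -265

Since gcd(690, 551) = 1, every integer is an integer combination of 690 and 551.
Dividing repeatedly: 690 = 1·551 + 139, 551 = 3·139 + 134, 139 = 1·134 + 5, 134 = 26·5 + 4, 5 = 1·4 + 1, 4 = 4·1 + 0.
Back-substituting, 1 = 5 − 1·4 = 5 − (134 − 26·5) = −134 + 27·5 = −134 + 27·(139 − 1·134) = 27·139 − 28·134 = 27·139 − 28·(551 − 3·139) = −28·551 + 111·139 = −28·551 + 111·(690 − 1·551) = 111·690 − 139·551; that is, 690·111 + 551·(-139) = 1.
Scaling by 1645 gives the particular solution (p, q) = (182595, -228655).
Subtracting 331·551 from p and adding 331·690 to q gives the tidier solution (214, -265).
Indeed 690·214 + 551·(-265) = 147660 − 146015 = 1645.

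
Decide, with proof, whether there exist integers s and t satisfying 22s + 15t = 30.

s = 0, t = 2

Since gcd(22, 15) = 1, every integer is an integer combination of 22 and 15.
Run the Euclidean algorithm on 22 and 15: 22 = 1·15 + 7, 15 = 2·7 + 1, 7 = 7·1 + 0.
Back-substituting, 1 = 15 − 2·7 = 15 − 2·(22 − 1·15) = −2·22 + 3·15; that is, 22·(-2) + 15·3 = 1.
Times 30: 22·(-60) + 15·90 = 30, so (-60, 90) solves it.
Shifting by a multiple of (15, −22) keeps it a solution: s = -60 + 4·15 = 0, t = 90 − 4·22 = 2.
Check: 22·0 + 15·2 = 0 + 30 = 30. ✓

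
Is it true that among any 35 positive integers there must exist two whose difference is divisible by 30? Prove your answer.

Partition the integers by their residue mod 30; there are 30 classes.
Placing 35 integers into 30 classes, some class receives at least two — say a and b.
Their difference a − b is then a multiple of 30.

Yes.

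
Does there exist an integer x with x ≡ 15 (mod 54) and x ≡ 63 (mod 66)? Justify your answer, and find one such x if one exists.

The moduli are not coprime: gcd(54, 66) = 6. Compatibility requires 6 ∣ (63 − 15) = 48, which holds, so solutions exist.
The integers ≡ 15 (mod 54) are 15, 69, 123, 177, 231, 285, 339, 393, …; their remainders mod 66 are 15, 3, 57, 45, 33, 21, 9, 63, so x = 393 is the first that is ≡ 63 (mod 66).
Check: 393 mod 54 = 15, 393 mod 66 = 63. ✓

x = 393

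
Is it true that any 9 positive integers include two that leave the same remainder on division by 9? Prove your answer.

Take the 9 consecutive integers 27, 28, …, 35: their residues mod 9 are all distinct because 9 ≤ 9.
Hence this collection has no pair with equal remainders mod 9, disproving the claim.

No; for instance {27, 28, 29, 30, 31, 32, 33, 34, 35} is a counterexample.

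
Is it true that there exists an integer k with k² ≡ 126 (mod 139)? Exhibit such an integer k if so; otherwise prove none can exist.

139 is prime, so by Euler's criterion 126 is a square mod 139 iff 126^((139−1)/2) = 126^69 ≡ 1 (mod 139).
Squaring successively (mod 139): 126^2 = 15876 ≡ 30; 126^4 ≡ 30² = 900 ≡ 66; 126^8 ≡ 66² = 4356 ≡ 47; 126^16 ≡ 47² = 2209 ≡ 124; 126^32 ≡ 124² = 15376 ≡ 86; 126^64 ≡ 86² = 7396 ≡ 29.
Since 69 = 64 + 4 + 1, 126^69 ≡ 29 · 66 · 126; multiplying out mod 139: 29·66 = 1914 ≡ 107, then 107·126 = 13482 ≡ 138. Thus 126^69 ≡ 138 ≡ −1 (mod 139).
By Euler's criterion 126 is a quadratic non-residue mod 139: no k satisfies k² ≡ 126 (mod 139).

There is no such integer.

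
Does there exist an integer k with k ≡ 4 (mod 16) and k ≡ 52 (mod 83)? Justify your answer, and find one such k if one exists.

k = 52

gcd(16, 83) = 1, so the Chinese Remainder Theorem guarantees exactly one residue class mod 1328 satisfying both.
Any solution of the first congruence is k = 4 + 16t; substituting into the second, 16t ≡ 52 − 4 ≡ 48 (mod 83).
Since 16·26 = 416 = 5·83 + 1, the inverse of 16 mod 83 is 26.
Therefore t ≡ 26·48 = 1248 ≡ 3 (mod 83).
With t = 3: k = 4 + 16·3 = 52.
Check: 52 mod 16 = 4, 52 mod 83 = 52. ✓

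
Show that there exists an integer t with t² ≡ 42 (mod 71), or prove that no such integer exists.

71 is prime, so by Euler's criterion 42 is a square mod 71 iff 42^((71−1)/2) = 42^35 ≡ 1 (mod 71).
Repeated squaring mod 71: 42^2 = 1764 ≡ 60; 42^4 ≡ 60² = 3600 ≡ 50; 42^8 ≡ 50² = 2500 ≡ 15; 42^16 ≡ 15² = 225 ≡ 12; 42^32 ≡ 12² = 144 ≡ 2.
Since 35 = 32 + 2 + 1, 42^35 ≡ 2 · 60 · 42; multiplying out mod 71: 2·60 = 120 ≡ 49, then 49·42 = 2058 ≡ 70. Thus 42^35 ≡ 70 ≡ −1 (mod 71).
The value −1 means 42 is a non-residue modulo 71, so t² ≡ 42 (mod 71) is impossible.

No, no such integer exists.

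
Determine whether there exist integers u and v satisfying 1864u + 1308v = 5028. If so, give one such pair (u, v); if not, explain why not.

Every value of 1864u + 1308v is a multiple of gcd(1864, 1308) = 4; since 4 ∣ 5028, solutions exist.
Dividing through by 4 reduces the equation to 466u + 327v = 1257.
Run the Euclidean algorithm on 466 and 327: 466 = 1·327 + 139, 327 = 2·139 + 49, 139 = 2·49 + 41, 49 = 1·41 + 8, 41 = 5·8 + 1, 8 = 8·1 + 0.
Working back up the chain: 1 = 41 − 5·8 = 41 − 5·(49 − 1·41) = −5·49 + 6·41 = −5·49 + 6·(139 − 2·49) = 6·139 − 17·49 = 6·139 − 17·(327 − 2·139) = −17·327 + 40·139 = −17·327 + 40·(466 − 1·327) = 40·466 − 57·327. So 466·40 + 327·(-57) = 1.
Times 1257: 466·50280 + 327·(-71649) = 1257, so (50280, -71649) solves it.
The general solution is u = 50280 + 327k, v = -71649 − 466k; taking k = -153 gives the smaller pair u = 249, v = -351.
Indeed 1864·249 + 1308·(-351) = 464136 − 459108 = 5028.

u = 249, v = -351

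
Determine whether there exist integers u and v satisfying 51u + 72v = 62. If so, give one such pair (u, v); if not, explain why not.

Any value of 51u + 72v is a multiple of gcd(51, 72) = 3.
However 62 leaves remainder 2 on division by 3.
Therefore 51u + 72v = 62 has no solution in integers.

No, no such integers exist.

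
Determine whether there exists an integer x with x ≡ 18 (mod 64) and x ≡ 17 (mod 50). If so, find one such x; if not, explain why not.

Reduce both congruences modulo 2, which divides 64 and 50: they say x ≡ 18 (mod 2) and x ≡ 17 (mod 2).
But 18 mod 2 = 0 while 17 mod 2 = 1, a contradiction.
Hence the system has no solution.

There is no such integer.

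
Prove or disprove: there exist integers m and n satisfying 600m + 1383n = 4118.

gcd(600, 1383) = 3, so every integer of the form 600m + 1383n is a multiple of 3.
However 4118 leaves remainder 2 on division by 3.
Therefore 600m + 1383n = 4118 has no solution in integers.

No such integers exist.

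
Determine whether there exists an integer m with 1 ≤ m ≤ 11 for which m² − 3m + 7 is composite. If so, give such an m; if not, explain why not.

m = 10

At m = 10: 10² − 3·10 + 7 = 77 = 7·11, which is composite.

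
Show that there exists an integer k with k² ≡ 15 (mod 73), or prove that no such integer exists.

There is no such integer.

73 is prime, so by Euler's criterion 15 is a square mod 73 iff 15^((73−1)/2) = 15^36 ≡ 1 (mod 73).
Squaring successively (mod 73): 15^2 = 225 ≡ 6; 15^4 ≡ 6² = 36 ≡ 36; 15^8 ≡ 36² = 1296 ≡ 55; 15^16 ≡ 55² = 3025 ≡ 32; 15^32 ≡ 32² = 1024 ≡ 2.
Since 36 = 32 + 4, 15^36 ≡ 2 · 36; multiplying out mod 73: 2·36 = 72 ≡ 72. Thus 15^36 ≡ 72 ≡ −1 (mod 73).
The value −1 means 15 is a non-residue modulo 73, so k² ≡ 15 (mod 73) is impossible.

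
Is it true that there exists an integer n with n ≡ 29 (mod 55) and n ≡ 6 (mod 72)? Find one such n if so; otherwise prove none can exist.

The moduli 55 and 72 are coprime, so by the Chinese Remainder Theorem a unique solution modulo 3960 exists.
Any solution of the first congruence is n = 29 + 55t; substituting into the second, 55t ≡ 6 − 29 ≡ 49 (mod 72).
Invert 55 mod 72 by the Euclidean algorithm: 72 = 1·55 + 17, 55 = 3·17 + 4, 17 = 4·4 + 1, 4 = 4·1 + 0; back-substituting, 1 = 17 − 4·4 = 17 − 4·(55 − 3·17) = −4·55 + 13·17 = −4·55 + 13·(72 − 1·55) = 13·72 − 17·55. Hence 55·(-17) ≡ 1, so 55⁻¹ ≡ -17 ≡ 55 (mod 72).
Multiplying by 55: t ≡ 55·49 = 2695 ≡ 31 (mod 72).
Taking t = 31 gives n = 29 + 55·31 = 1734.
Indeed 1734 ≡ 29 (mod 55) and 1734 ≡ 6 (mod 72).

n = 1734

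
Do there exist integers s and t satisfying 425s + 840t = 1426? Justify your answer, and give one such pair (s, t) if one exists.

No, no such integers exist.

Any value of 425s + 840t is a multiple of gcd(425, 840) = 5.
But 1426 is not a multiple of 5 (it leaves remainder 1).
So the equation is unsolvable over ℤ.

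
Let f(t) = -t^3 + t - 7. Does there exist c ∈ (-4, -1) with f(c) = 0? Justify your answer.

Yes, f has a root in the interval.

f(-4) = 53 and f(-1) = -7, which have opposite signs.
Since f is a polynomial it is continuous on [-4, -1].
So by the Intermediate Value Theorem there is a c strictly between -4 and -1 with f(c) = 0.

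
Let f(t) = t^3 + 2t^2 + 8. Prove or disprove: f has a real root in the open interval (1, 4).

f(1) = 11 and f(4) = 104, both positive, so a sign-change argument is unavailable; we show f keeps this sign on the whole interval.
Shift to the endpoint 1: with t = 1 + u (0 < u < 3), one computes f(1 + u) = u^3 + 5u^2 + 7u + 11.
All 4 nonzero coefficients of this polynomial in u are positive; hence for u > 0 the value is a sum of positive terms (the constant 11 among them).
Therefore f(t) > 0 throughout (1, 4), and f has no zero there.

No such root exists.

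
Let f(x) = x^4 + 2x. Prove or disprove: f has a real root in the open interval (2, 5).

The endpoint values f(2) = 20 and f(5) = 635 are both positive. Claim: f(x) > 0 for every x in (2, 5).
Substitute x = 2 + u, where 0 < u < 3 on the interval. Expanding, f(2 + u) = u^4 + 8u^3 + 24u^2 + 34u + 20.
The nonzero coefficients here are all positive, so for u > 0 every term is positive (or zero), and the constant term 20 is strictly positive.
Therefore f(x) > 0 throughout (2, 5), and f has no zero there.

No such root exists.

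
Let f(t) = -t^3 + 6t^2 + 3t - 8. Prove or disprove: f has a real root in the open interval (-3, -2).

The endpoint values f(-3) = 64 and f(-2) = 18 are both positive. Claim: f(t) > 0 for every t in (-3, -2).
Shift to the endpoint -2: with t = -2 − u (0 < u < 1), one computes f(-2 − u) = u^3 + 12u^2 + 33u + 18.
All 4 nonzero coefficients of this polynomial in u are positive; hence for u > 0 the value is a sum of positive terms (the constant 18 among them).
Therefore f(t) > 0 throughout (-3, -2), and f has no zero there.

No such root exists.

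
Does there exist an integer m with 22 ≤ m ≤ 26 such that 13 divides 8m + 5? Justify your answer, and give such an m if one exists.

For m = 22, 23, …, 26 the values of 8m + 5 modulo 13 are 12, 7, 2, 10, 5 respectively.
None is 0, so 13 never divides 8m + 5 on this range.

There is no such integer m in that range.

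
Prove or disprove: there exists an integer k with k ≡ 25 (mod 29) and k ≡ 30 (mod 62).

k = 402

Since 29 and 62 share no common factor, CRT says the pair of congruences has a solution (unique mod 1798).
Any solution of the first congruence is k = 25 + 29t; substituting into the second, 29t ≡ 30 − 25 ≡ 5 (mod 62).
Invert 29 mod 62 by the Euclidean algorithm: 62 = 2·29 + 4, 29 = 7·4 + 1, 4 = 4·1 + 0; back-substituting, 1 = 29 − 7·4 = 29 − 7·(62 − 2·29) = −7·62 + 15·29. Hence 29·15 ≡ 1, so 29⁻¹ ≡ 15 (mod 62).
Therefore t ≡ 15·5 = 75 ≡ 13 (mod 62).
With t = 13: k = 25 + 29·13 = 402.
Verify: 402 = 13·29 + 25 and 402 = 6·62 + 30. ✓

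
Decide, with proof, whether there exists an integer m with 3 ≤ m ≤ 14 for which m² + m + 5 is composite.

m = 12

At m = 12: 12² + 12 + 5 = 161 = 7·23, which is composite.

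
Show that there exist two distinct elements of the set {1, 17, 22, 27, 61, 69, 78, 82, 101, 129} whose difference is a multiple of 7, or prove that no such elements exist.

1 and 22 are such a pair.

1 mod 7 = 1 and 22 mod 7 = 1, so 22 − 1 = 21 = 3·7.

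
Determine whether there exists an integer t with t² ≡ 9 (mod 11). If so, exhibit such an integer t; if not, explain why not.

t = 8

t = 8 works: 8² = 64, and 64 − 9 = 55 = 5·11.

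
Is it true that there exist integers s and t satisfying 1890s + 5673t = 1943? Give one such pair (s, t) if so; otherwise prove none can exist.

Any value of 1890s + 5673t is a multiple of gcd(1890, 5673) = 3.
But 1943 = 3·647 + 2, so 3 ∤ 1943.
So the equation is unsolvable over ℤ.

No, no such integers exist.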